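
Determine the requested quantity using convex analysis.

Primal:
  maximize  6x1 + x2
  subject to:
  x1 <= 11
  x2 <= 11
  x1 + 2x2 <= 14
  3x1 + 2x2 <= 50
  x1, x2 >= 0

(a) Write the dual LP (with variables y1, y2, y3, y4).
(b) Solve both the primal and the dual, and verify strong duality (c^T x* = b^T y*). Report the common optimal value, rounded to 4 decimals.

The standard primal-dual pair for 'max c^T x s.t. A x <= b, x >= 0' is:
  Dual:  min b^T y  s.t.  A^T y >= c,  y >= 0.

So the dual LP is:
  minimize  11y1 + 11y2 + 14y3 + 50y4
  subject to:
    y1 + y3 + 3y4 >= 6
    y2 + 2y3 + 2y4 >= 1
    y1, y2, y3, y4 >= 0

Solving the primal: x* = (11, 1.5).
  primal value c^T x* = 67.5.
Solving the dual: y* = (5.5, 0, 0.5, 0).
  dual value b^T y* = 67.5.
Strong duality: c^T x* = b^T y*. Confirmed.

67.5


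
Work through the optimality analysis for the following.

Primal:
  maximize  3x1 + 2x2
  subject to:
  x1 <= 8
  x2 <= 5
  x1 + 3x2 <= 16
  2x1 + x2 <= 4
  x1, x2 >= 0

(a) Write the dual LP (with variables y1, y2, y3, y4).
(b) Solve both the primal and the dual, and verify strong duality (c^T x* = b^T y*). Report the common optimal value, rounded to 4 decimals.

The standard primal-dual pair for 'max c^T x s.t. A x <= b, x >= 0' is:
  Dual:  min b^T y  s.t.  A^T y >= c,  y >= 0.

So the dual LP is:
  minimize  8y1 + 5y2 + 16y3 + 4y4
  subject to:
    y1 + y3 + 2y4 >= 3
    y2 + 3y3 + y4 >= 2
    y1, y2, y3, y4 >= 0

Solving the primal: x* = (0, 4).
  primal value c^T x* = 8.
Solving the dual: y* = (0, 0, 0, 2).
  dual value b^T y* = 8.
Strong duality: c^T x* = b^T y*. Confirmed.

8


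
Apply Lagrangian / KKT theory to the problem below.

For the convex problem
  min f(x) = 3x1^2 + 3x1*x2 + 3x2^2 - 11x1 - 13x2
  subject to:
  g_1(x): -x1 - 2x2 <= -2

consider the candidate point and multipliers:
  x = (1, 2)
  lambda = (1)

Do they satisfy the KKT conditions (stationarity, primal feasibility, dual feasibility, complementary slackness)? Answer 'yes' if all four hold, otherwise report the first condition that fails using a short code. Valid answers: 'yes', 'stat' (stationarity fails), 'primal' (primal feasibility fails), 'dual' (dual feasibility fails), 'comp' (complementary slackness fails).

Gradient of f: grad f(x) = Q x + c = (1, 2)
Constraint values g_i(x) = a_i^T x - b_i:
  g_1((1, 2)) = -3
Stationarity residual: grad f(x) + sum_i lambda_i a_i = (0, 0)
  -> stationarity OK
Primal feasibility (all g_i <= 0): OK
Dual feasibility (all lambda_i >= 0): OK
Complementary slackness (lambda_i * g_i(x) = 0 for all i): FAILS

Verdict: the first failing condition is complementary_slackness -> comp.

comp


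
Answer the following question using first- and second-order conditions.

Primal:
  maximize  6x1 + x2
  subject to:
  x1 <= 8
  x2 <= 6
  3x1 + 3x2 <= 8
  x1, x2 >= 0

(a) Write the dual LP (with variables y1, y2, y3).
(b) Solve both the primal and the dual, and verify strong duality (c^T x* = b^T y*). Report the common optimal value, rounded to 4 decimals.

The standard primal-dual pair for 'max c^T x s.t. A x <= b, x >= 0' is:
  Dual:  min b^T y  s.t.  A^T y >= c,  y >= 0.

So the dual LP is:
  minimize  8y1 + 6y2 + 8y3
  subject to:
    y1 + 3y3 >= 6
    y2 + 3y3 >= 1
    y1, y2, y3 >= 0

Solving the primal: x* = (2.6667, 0).
  primal value c^T x* = 16.
Solving the dual: y* = (0, 0, 2).
  dual value b^T y* = 16.
Strong duality: c^T x* = b^T y*. Confirmed.

16


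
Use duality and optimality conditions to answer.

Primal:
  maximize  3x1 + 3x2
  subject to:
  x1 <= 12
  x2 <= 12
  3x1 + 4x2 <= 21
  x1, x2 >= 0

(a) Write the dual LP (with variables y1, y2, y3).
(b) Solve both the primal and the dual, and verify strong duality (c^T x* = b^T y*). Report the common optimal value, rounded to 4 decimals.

The standard primal-dual pair for 'max c^T x s.t. A x <= b, x >= 0' is:
  Dual:  min b^T y  s.t.  A^T y >= c,  y >= 0.

So the dual LP is:
  minimize  12y1 + 12y2 + 21y3
  subject to:
    y1 + 3y3 >= 3
    y2 + 4y3 >= 3
    y1, y2, y3 >= 0

Solving the primal: x* = (7, 0).
  primal value c^T x* = 21.
Solving the dual: y* = (0, 0, 1).
  dual value b^T y* = 21.
Strong duality: c^T x* = b^T y*. Confirmed.

21


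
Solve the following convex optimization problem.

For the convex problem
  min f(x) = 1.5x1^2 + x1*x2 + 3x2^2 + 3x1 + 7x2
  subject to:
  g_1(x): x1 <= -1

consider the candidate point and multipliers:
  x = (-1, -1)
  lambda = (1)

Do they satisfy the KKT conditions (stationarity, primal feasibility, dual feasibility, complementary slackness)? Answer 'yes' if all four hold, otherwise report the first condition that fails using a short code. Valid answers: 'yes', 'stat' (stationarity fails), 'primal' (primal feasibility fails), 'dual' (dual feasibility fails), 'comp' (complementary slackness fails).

Gradient of f: grad f(x) = Q x + c = (-1, 0)
Constraint values g_i(x) = a_i^T x - b_i:
  g_1((-1, -1)) = 0
Stationarity residual: grad f(x) + sum_i lambda_i a_i = (0, 0)
  -> stationarity OK
Primal feasibility (all g_i <= 0): OK
Dual feasibility (all lambda_i >= 0): OK
Complementary slackness (lambda_i * g_i(x) = 0 for all i): OK

Verdict: yes, KKT holds.

yes


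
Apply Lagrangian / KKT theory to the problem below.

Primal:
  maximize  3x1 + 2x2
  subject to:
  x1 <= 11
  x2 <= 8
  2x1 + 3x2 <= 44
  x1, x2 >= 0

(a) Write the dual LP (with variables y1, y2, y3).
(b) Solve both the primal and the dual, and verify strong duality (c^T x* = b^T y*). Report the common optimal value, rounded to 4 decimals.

The standard primal-dual pair for 'max c^T x s.t. A x <= b, x >= 0' is:
  Dual:  min b^T y  s.t.  A^T y >= c,  y >= 0.

So the dual LP is:
  minimize  11y1 + 8y2 + 44y3
  subject to:
    y1 + 2y3 >= 3
    y2 + 3y3 >= 2
    y1, y2, y3 >= 0

Solving the primal: x* = (11, 7.3333).
  primal value c^T x* = 47.6667.
Solving the dual: y* = (1.6667, 0, 0.6667).
  dual value b^T y* = 47.6667.
Strong duality: c^T x* = b^T y*. Confirmed.

47.6667


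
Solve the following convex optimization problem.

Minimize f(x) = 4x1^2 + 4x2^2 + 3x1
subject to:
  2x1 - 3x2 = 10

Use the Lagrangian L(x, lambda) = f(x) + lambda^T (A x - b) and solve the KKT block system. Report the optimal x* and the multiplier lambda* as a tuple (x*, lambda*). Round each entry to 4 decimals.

Form the Lagrangian:
  L(x, lambda) = (1/2) x^T Q x + c^T x + lambda^T (A x - b)
Stationarity (grad_x L = 0): Q x + c + A^T lambda = 0.
Primal feasibility: A x = b.

This gives the KKT block system:
  [ Q   A^T ] [ x     ]   [-c ]
  [ A    0  ] [ lambda ] = [ b ]

Solving the linear system:
  x*      = (1.2788, -2.4808)
  lambda* = (-6.6154)
  f(x*)   = 34.9952

x* = (1.2788, -2.4808), lambda* = (-6.6154)


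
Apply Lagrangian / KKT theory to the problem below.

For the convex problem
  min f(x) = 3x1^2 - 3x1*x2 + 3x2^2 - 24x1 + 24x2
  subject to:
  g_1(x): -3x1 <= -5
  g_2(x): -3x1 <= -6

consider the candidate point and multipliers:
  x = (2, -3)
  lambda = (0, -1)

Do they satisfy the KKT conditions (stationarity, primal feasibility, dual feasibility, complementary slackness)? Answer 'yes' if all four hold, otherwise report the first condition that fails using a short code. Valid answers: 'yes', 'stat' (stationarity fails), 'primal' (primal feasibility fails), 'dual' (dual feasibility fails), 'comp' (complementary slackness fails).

Gradient of f: grad f(x) = Q x + c = (-3, 0)
Constraint values g_i(x) = a_i^T x - b_i:
  g_1((2, -3)) = -1
  g_2((2, -3)) = 0
Stationarity residual: grad f(x) + sum_i lambda_i a_i = (0, 0)
  -> stationarity OK
Primal feasibility (all g_i <= 0): OK
Dual feasibility (all lambda_i >= 0): FAILS
Complementary slackness (lambda_i * g_i(x) = 0 for all i): OK

Verdict: the first failing condition is dual_feasibility -> dual.

dual


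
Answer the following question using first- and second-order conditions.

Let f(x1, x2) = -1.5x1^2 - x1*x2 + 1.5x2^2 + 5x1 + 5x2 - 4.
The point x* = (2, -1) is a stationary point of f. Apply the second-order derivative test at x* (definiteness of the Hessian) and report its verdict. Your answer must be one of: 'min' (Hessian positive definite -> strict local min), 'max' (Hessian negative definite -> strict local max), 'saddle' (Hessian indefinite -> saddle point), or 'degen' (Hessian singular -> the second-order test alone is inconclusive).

Compute the Hessian H = grad^2 f:
  H = [[-3, -1], [-1, 3]]
Verify stationarity: grad f(x*) = H x* + g = (0, 0).
Eigenvalues of H: -3.1623, 3.1623.
Eigenvalues have mixed signs, so H is indefinite -> x* is a saddle point.

saddle


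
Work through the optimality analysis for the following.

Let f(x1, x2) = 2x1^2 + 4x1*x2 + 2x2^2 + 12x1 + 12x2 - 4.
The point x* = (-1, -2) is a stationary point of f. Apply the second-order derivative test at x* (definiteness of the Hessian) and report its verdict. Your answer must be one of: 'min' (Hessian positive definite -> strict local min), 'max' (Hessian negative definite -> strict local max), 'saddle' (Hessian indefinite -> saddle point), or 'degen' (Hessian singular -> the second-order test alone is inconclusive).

Compute the Hessian H = grad^2 f:
  H = [[4, 4], [4, 4]]
Verify stationarity: grad f(x*) = H x* + g = (0, 0).
Eigenvalues of H: 0, 8.
H has a zero eigenvalue (singular; positive semidefinite but not definite), so H is neither positive definite, negative definite, nor indefinite. The second-order test alone is inconclusive -> degen.
(Indeed, f is constant along the null direction of H through x*, so x* is not a strict local extremum.)

degen


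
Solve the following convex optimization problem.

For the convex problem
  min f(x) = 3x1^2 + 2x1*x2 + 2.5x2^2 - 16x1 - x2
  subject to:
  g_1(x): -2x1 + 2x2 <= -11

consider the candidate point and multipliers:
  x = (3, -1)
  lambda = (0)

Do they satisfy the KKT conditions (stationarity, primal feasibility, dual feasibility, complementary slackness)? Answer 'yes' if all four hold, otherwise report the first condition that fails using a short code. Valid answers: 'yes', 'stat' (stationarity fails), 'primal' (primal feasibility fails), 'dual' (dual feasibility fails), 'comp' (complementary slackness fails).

Gradient of f: grad f(x) = Q x + c = (0, 0)
Constraint values g_i(x) = a_i^T x - b_i:
  g_1((3, -1)) = 3
Stationarity residual: grad f(x) + sum_i lambda_i a_i = (0, 0)
  -> stationarity OK
Primal feasibility (all g_i <= 0): FAILS
Dual feasibility (all lambda_i >= 0): OK
Complementary slackness (lambda_i * g_i(x) = 0 for all i): OK

Verdict: the first failing condition is primal_feasibility -> primal.

primal


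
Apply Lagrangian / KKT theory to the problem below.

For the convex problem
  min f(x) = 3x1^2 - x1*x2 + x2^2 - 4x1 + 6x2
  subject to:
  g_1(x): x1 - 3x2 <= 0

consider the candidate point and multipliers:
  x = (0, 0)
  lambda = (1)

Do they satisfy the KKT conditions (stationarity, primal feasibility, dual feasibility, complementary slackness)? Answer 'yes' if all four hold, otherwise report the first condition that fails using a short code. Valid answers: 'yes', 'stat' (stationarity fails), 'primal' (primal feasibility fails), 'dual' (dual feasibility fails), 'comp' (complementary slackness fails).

Gradient of f: grad f(x) = Q x + c = (-4, 6)
Constraint values g_i(x) = a_i^T x - b_i:
  g_1((0, 0)) = 0
Stationarity residual: grad f(x) + sum_i lambda_i a_i = (-3, 3)
  -> stationarity FAILS
Primal feasibility (all g_i <= 0): OK
Dual feasibility (all lambda_i >= 0): OK
Complementary slackness (lambda_i * g_i(x) = 0 for all i): OK

Verdict: the first failing condition is stationarity -> stat.

stat


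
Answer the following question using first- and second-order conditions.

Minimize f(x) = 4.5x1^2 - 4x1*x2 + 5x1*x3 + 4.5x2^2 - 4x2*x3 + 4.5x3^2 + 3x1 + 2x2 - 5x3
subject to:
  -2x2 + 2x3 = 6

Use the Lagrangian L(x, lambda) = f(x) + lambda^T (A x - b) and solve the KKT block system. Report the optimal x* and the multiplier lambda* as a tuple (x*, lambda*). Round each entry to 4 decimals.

Form the Lagrangian:
  L(x, lambda) = (1/2) x^T Q x + c^T x + lambda^T (A x - b)
Stationarity (grad_x L = 0): Q x + c + A^T lambda = 0.
Primal feasibility: A x = b.

This gives the KKT block system:
  [ Q   A^T ] [ x     ]   [-c ]
  [ A    0  ] [ lambda ] = [ b ]

Solving the linear system:
  x*      = (-1.8876, -1.0112, 1.9888)
  lambda* = (-3.7528)
  f(x*)   = 2.4438

x* = (-1.8876, -1.0112, 1.9888), lambda* = (-3.7528)


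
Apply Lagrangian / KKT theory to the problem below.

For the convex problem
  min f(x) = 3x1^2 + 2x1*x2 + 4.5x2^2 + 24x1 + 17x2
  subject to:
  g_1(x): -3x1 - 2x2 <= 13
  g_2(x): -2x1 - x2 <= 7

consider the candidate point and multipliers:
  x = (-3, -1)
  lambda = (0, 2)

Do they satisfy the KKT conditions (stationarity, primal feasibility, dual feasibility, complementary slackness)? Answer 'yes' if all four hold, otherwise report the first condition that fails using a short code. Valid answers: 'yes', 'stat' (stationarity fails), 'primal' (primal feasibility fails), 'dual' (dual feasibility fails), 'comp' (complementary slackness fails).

Gradient of f: grad f(x) = Q x + c = (4, 2)
Constraint values g_i(x) = a_i^T x - b_i:
  g_1((-3, -1)) = -2
  g_2((-3, -1)) = 0
Stationarity residual: grad f(x) + sum_i lambda_i a_i = (0, 0)
  -> stationarity OK
Primal feasibility (all g_i <= 0): OK
Dual feasibility (all lambda_i >= 0): OK
Complementary slackness (lambda_i * g_i(x) = 0 for all i): OK

Verdict: yes, KKT holds.

yes


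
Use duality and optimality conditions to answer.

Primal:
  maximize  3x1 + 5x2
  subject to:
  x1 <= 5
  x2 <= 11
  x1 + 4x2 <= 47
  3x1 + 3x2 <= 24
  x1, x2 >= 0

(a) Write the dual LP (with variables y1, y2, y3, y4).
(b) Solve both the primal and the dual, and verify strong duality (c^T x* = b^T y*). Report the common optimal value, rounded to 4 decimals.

The standard primal-dual pair for 'max c^T x s.t. A x <= b, x >= 0' is:
  Dual:  min b^T y  s.t.  A^T y >= c,  y >= 0.

So the dual LP is:
  minimize  5y1 + 11y2 + 47y3 + 24y4
  subject to:
    y1 + y3 + 3y4 >= 3
    y2 + 4y3 + 3y4 >= 5
    y1, y2, y3, y4 >= 0

Solving the primal: x* = (0, 8).
  primal value c^T x* = 40.
Solving the dual: y* = (0, 0, 0, 1.6667).
  dual value b^T y* = 40.
Strong duality: c^T x* = b^T y*. Confirmed.

40


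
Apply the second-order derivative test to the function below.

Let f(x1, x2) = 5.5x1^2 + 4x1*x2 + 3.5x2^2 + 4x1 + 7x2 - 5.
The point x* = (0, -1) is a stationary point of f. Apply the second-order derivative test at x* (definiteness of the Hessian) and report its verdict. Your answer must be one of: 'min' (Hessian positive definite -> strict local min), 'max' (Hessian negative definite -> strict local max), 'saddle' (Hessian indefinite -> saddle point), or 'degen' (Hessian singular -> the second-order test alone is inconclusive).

Compute the Hessian H = grad^2 f:
  H = [[11, 4], [4, 7]]
Verify stationarity: grad f(x*) = H x* + g = (0, 0).
Eigenvalues of H: 4.5279, 13.4721.
Both eigenvalues > 0, so H is positive definite -> x* is a strict local min.

min


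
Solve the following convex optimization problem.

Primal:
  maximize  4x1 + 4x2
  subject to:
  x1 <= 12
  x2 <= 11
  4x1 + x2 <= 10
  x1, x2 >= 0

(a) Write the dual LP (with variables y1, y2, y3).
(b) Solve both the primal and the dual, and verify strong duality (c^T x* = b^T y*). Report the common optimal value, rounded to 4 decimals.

The standard primal-dual pair for 'max c^T x s.t. A x <= b, x >= 0' is:
  Dual:  min b^T y  s.t.  A^T y >= c,  y >= 0.

So the dual LP is:
  minimize  12y1 + 11y2 + 10y3
  subject to:
    y1 + 4y3 >= 4
    y2 + y3 >= 4
    y1, y2, y3 >= 0

Solving the primal: x* = (0, 10).
  primal value c^T x* = 40.
Solving the dual: y* = (0, 0, 4).
  dual value b^T y* = 40.
Strong duality: c^T x* = b^T y*. Confirmed.

40


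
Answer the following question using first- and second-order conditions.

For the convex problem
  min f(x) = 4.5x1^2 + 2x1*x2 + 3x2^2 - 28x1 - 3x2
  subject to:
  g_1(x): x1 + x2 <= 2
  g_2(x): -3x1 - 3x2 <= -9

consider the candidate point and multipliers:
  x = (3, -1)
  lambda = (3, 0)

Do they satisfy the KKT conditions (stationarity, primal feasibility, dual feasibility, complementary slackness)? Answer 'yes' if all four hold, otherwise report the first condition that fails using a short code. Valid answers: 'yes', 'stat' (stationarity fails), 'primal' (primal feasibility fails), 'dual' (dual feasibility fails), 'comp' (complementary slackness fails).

Gradient of f: grad f(x) = Q x + c = (-3, -3)
Constraint values g_i(x) = a_i^T x - b_i:
  g_1((3, -1)) = 0
  g_2((3, -1)) = 3
Stationarity residual: grad f(x) + sum_i lambda_i a_i = (0, 0)
  -> stationarity OK
Primal feasibility (all g_i <= 0): FAILS
Dual feasibility (all lambda_i >= 0): OK
Complementary slackness (lambda_i * g_i(x) = 0 for all i): OK

Verdict: the first failing condition is primal_feasibility -> primal.

primal


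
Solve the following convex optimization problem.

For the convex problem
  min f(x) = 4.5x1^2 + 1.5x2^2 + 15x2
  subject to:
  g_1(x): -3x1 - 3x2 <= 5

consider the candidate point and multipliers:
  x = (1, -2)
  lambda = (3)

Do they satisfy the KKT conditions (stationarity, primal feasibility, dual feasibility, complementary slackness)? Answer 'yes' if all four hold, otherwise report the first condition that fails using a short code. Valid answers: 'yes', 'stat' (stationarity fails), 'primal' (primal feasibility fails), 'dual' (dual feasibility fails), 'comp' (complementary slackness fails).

Gradient of f: grad f(x) = Q x + c = (9, 9)
Constraint values g_i(x) = a_i^T x - b_i:
  g_1((1, -2)) = -2
Stationarity residual: grad f(x) + sum_i lambda_i a_i = (0, 0)
  -> stationarity OK
Primal feasibility (all g_i <= 0): OK
Dual feasibility (all lambda_i >= 0): OK
Complementary slackness (lambda_i * g_i(x) = 0 for all i): FAILS

Verdict: the first failing condition is complementary_slackness -> comp.

comp


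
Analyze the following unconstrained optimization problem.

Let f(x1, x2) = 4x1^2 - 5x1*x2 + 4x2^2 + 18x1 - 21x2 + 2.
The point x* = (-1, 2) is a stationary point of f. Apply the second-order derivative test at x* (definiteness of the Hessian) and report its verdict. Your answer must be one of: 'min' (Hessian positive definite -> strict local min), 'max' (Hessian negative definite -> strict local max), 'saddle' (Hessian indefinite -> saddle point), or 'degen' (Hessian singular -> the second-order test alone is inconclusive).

Compute the Hessian H = grad^2 f:
  H = [[8, -5], [-5, 8]]
Verify stationarity: grad f(x*) = H x* + g = (0, 0).
Eigenvalues of H: 3, 13.
Both eigenvalues > 0, so H is positive definite -> x* is a strict local min.

min


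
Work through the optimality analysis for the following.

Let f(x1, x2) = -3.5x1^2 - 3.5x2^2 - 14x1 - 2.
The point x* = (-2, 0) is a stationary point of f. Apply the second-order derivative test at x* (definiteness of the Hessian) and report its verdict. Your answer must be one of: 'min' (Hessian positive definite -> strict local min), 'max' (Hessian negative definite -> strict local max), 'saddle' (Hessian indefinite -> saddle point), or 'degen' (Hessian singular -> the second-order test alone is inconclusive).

Compute the Hessian H = grad^2 f:
  H = [[-7, 0], [0, -7]]
Verify stationarity: grad f(x*) = H x* + g = (0, 0).
Eigenvalues of H: -7, -7.
Both eigenvalues < 0, so H is negative definite -> x* is a strict local max.

max


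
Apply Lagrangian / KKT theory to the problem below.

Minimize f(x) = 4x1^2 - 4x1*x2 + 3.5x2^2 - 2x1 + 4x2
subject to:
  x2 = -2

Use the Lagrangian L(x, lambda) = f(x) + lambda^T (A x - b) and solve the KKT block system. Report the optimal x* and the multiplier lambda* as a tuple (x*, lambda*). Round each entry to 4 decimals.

Form the Lagrangian:
  L(x, lambda) = (1/2) x^T Q x + c^T x + lambda^T (A x - b)
Stationarity (grad_x L = 0): Q x + c + A^T lambda = 0.
Primal feasibility: A x = b.

This gives the KKT block system:
  [ Q   A^T ] [ x     ]   [-c ]
  [ A    0  ] [ lambda ] = [ b ]

Solving the linear system:
  x*      = (-0.75, -2)
  lambda* = (7)
  f(x*)   = 3.75

x* = (-0.75, -2), lambda* = (7)


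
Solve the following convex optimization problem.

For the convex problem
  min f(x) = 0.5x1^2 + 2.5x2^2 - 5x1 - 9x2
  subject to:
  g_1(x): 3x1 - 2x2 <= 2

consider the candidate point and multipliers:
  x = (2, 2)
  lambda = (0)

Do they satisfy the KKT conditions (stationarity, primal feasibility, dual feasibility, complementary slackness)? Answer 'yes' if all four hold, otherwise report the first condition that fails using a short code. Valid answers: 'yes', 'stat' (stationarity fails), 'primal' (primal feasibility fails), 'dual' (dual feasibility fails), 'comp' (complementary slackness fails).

Gradient of f: grad f(x) = Q x + c = (-3, 1)
Constraint values g_i(x) = a_i^T x - b_i:
  g_1((2, 2)) = 0
Stationarity residual: grad f(x) + sum_i lambda_i a_i = (-3, 1)
  -> stationarity FAILS
Primal feasibility (all g_i <= 0): OK
Dual feasibility (all lambda_i >= 0): OK
Complementary slackness (lambda_i * g_i(x) = 0 for all i): OK

Verdict: the first failing condition is stationarity -> stat.

stat


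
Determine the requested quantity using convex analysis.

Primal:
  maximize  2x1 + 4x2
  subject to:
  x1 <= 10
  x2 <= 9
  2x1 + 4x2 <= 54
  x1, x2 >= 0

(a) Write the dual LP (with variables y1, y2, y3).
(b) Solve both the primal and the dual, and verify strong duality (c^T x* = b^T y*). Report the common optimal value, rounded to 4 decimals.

The standard primal-dual pair for 'max c^T x s.t. A x <= b, x >= 0' is:
  Dual:  min b^T y  s.t.  A^T y >= c,  y >= 0.

So the dual LP is:
  minimize  10y1 + 9y2 + 54y3
  subject to:
    y1 + 2y3 >= 2
    y2 + 4y3 >= 4
    y1, y2, y3 >= 0

Solving the primal: x* = (9, 9).
  primal value c^T x* = 54.
Solving the dual: y* = (0, 0, 1).
  dual value b^T y* = 54.
Strong duality: c^T x* = b^T y*. Confirmed.

54


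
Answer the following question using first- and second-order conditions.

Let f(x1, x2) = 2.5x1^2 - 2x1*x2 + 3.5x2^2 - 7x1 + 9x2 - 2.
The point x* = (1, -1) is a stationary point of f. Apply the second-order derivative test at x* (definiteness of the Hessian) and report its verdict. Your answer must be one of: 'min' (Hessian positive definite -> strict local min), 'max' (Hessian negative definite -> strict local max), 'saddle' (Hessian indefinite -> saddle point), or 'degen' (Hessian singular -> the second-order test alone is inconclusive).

Compute the Hessian H = grad^2 f:
  H = [[5, -2], [-2, 7]]
Verify stationarity: grad f(x*) = H x* + g = (0, 0).
Eigenvalues of H: 3.7639, 8.2361.
Both eigenvalues > 0, so H is positive definite -> x* is a strict local min.

min


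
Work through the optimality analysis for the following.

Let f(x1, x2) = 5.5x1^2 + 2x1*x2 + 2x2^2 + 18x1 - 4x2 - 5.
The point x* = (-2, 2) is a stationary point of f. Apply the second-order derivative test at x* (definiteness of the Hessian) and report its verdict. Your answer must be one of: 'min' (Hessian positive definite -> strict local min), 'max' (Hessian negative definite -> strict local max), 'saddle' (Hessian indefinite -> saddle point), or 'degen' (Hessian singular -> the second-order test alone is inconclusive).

Compute the Hessian H = grad^2 f:
  H = [[11, 2], [2, 4]]
Verify stationarity: grad f(x*) = H x* + g = (0, 0).
Eigenvalues of H: 3.4689, 11.5311.
Both eigenvalues > 0, so H is positive definite -> x* is a strict local min.

min


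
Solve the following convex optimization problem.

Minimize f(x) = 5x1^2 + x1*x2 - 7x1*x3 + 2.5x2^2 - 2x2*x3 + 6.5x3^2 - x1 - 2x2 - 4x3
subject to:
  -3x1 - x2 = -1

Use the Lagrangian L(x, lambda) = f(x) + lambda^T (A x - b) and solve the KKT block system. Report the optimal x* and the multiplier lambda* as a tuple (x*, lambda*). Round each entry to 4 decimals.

Form the Lagrangian:
  L(x, lambda) = (1/2) x^T Q x + c^T x + lambda^T (A x - b)
Stationarity (grad_x L = 0): Q x + c + A^T lambda = 0.
Primal feasibility: A x = b.

This gives the KKT block system:
  [ Q   A^T ] [ x     ]   [-c ]
  [ A    0  ] [ lambda ] = [ b ]

Solving the linear system:
  x*      = (0.1934, 0.4198, 0.4764)
  lambda* = (-0.6604)
  f(x*)   = -1.7995

x* = (0.1934, 0.4198, 0.4764), lambda* = (-0.6604)


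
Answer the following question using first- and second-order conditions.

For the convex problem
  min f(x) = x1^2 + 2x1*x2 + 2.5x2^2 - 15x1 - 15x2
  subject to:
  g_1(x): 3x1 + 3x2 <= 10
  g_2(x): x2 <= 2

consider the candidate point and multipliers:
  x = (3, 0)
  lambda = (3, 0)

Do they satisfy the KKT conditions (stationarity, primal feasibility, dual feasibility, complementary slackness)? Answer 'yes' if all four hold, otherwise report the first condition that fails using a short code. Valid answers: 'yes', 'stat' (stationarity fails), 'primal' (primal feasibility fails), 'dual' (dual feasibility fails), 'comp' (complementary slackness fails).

Gradient of f: grad f(x) = Q x + c = (-9, -9)
Constraint values g_i(x) = a_i^T x - b_i:
  g_1((3, 0)) = -1
  g_2((3, 0)) = -2
Stationarity residual: grad f(x) + sum_i lambda_i a_i = (0, 0)
  -> stationarity OK
Primal feasibility (all g_i <= 0): OK
Dual feasibility (all lambda_i >= 0): OK
Complementary slackness (lambda_i * g_i(x) = 0 for all i): FAILS

Verdict: the first failing condition is complementary_slackness -> comp.

comp


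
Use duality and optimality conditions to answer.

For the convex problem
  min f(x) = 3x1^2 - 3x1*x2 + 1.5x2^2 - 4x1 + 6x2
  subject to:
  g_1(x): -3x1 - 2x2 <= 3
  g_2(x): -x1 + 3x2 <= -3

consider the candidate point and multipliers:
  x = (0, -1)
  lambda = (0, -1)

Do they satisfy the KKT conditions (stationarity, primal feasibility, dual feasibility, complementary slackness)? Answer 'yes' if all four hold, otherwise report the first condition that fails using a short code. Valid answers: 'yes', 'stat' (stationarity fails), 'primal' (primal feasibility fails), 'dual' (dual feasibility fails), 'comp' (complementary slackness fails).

Gradient of f: grad f(x) = Q x + c = (-1, 3)
Constraint values g_i(x) = a_i^T x - b_i:
  g_1((0, -1)) = -1
  g_2((0, -1)) = 0
Stationarity residual: grad f(x) + sum_i lambda_i a_i = (0, 0)
  -> stationarity OK
Primal feasibility (all g_i <= 0): OK
Dual feasibility (all lambda_i >= 0): FAILS
Complementary slackness (lambda_i * g_i(x) = 0 for all i): OK

Verdict: the first failing condition is dual_feasibility -> dual.

dual


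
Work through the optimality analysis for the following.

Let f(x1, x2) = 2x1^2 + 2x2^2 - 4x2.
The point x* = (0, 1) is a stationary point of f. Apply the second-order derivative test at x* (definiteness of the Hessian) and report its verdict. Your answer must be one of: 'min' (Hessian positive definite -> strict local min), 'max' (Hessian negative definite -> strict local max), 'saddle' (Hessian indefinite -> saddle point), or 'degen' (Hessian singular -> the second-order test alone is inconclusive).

Compute the Hessian H = grad^2 f:
  H = [[4, 0], [0, 4]]
Verify stationarity: grad f(x*) = H x* + g = (0, 0).
Eigenvalues of H: 4, 4.
Both eigenvalues > 0, so H is positive definite -> x* is a strict local min.

min


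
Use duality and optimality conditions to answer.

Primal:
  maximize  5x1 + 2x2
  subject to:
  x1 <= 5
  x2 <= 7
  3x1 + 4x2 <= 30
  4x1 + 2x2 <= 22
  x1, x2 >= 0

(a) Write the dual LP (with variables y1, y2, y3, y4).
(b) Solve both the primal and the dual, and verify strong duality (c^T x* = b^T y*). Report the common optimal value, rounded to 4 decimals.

The standard primal-dual pair for 'max c^T x s.t. A x <= b, x >= 0' is:
  Dual:  min b^T y  s.t.  A^T y >= c,  y >= 0.

So the dual LP is:
  minimize  5y1 + 7y2 + 30y3 + 22y4
  subject to:
    y1 + 3y3 + 4y4 >= 5
    y2 + 4y3 + 2y4 >= 2
    y1, y2, y3, y4 >= 0

Solving the primal: x* = (5, 1).
  primal value c^T x* = 27.
Solving the dual: y* = (1, 0, 0, 1).
  dual value b^T y* = 27.
Strong duality: c^T x* = b^T y*. Confirmed.

27


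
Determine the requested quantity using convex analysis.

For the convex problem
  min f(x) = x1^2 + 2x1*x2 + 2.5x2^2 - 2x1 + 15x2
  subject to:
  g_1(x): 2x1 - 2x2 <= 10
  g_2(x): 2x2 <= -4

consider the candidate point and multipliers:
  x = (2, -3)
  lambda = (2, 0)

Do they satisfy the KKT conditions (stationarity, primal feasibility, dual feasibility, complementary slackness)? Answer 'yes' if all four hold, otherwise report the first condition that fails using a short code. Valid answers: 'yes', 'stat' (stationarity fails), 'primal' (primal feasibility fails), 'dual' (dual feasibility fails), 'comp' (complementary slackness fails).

Gradient of f: grad f(x) = Q x + c = (-4, 4)
Constraint values g_i(x) = a_i^T x - b_i:
  g_1((2, -3)) = 0
  g_2((2, -3)) = -2
Stationarity residual: grad f(x) + sum_i lambda_i a_i = (0, 0)
  -> stationarity OK
Primal feasibility (all g_i <= 0): OK
Dual feasibility (all lambda_i >= 0): OK
Complementary slackness (lambda_i * g_i(x) = 0 for all i): OK

Verdict: yes, KKT holds.

yes


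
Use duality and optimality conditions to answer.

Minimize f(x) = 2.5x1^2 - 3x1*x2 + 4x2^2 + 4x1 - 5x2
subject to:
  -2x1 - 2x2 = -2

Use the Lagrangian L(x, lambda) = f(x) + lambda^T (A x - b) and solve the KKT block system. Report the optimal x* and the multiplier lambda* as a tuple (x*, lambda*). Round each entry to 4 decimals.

Form the Lagrangian:
  L(x, lambda) = (1/2) x^T Q x + c^T x + lambda^T (A x - b)
Stationarity (grad_x L = 0): Q x + c + A^T lambda = 0.
Primal feasibility: A x = b.

This gives the KKT block system:
  [ Q   A^T ] [ x     ]   [-c ]
  [ A    0  ] [ lambda ] = [ b ]

Solving the linear system:
  x*      = (0.1053, 0.8947)
  lambda* = (0.9211)
  f(x*)   = -1.1053

x* = (0.1053, 0.8947), lambda* = (0.9211)


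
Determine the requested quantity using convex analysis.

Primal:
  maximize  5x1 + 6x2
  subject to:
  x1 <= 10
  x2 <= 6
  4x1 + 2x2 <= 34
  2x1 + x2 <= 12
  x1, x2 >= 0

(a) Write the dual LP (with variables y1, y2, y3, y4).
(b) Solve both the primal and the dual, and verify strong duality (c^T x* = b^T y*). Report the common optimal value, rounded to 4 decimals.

The standard primal-dual pair for 'max c^T x s.t. A x <= b, x >= 0' is:
  Dual:  min b^T y  s.t.  A^T y >= c,  y >= 0.

So the dual LP is:
  minimize  10y1 + 6y2 + 34y3 + 12y4
  subject to:
    y1 + 4y3 + 2y4 >= 5
    y2 + 2y3 + y4 >= 6
    y1, y2, y3, y4 >= 0

Solving the primal: x* = (3, 6).
  primal value c^T x* = 51.
Solving the dual: y* = (0, 3.5, 0, 2.5).
  dual value b^T y* = 51.
Strong duality: c^T x* = b^T y*. Confirmed.

51


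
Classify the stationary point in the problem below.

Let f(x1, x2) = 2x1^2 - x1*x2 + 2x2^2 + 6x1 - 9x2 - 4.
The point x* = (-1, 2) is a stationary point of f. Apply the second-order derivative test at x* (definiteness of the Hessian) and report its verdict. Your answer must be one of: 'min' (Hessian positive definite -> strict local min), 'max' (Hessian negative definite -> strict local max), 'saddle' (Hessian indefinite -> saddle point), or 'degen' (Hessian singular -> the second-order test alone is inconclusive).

Compute the Hessian H = grad^2 f:
  H = [[4, -1], [-1, 4]]
Verify stationarity: grad f(x*) = H x* + g = (0, 0).
Eigenvalues of H: 3, 5.
Both eigenvalues > 0, so H is positive definite -> x* is a strict local min.

min


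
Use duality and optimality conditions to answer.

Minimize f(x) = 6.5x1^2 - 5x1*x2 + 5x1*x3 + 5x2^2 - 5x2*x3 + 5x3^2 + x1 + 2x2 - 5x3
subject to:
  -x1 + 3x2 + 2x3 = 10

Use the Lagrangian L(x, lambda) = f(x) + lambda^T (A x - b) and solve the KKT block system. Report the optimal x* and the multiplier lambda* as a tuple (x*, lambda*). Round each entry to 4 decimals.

Form the Lagrangian:
  L(x, lambda) = (1/2) x^T Q x + c^T x + lambda^T (A x - b)
Stationarity (grad_x L = 0): Q x + c + A^T lambda = 0.
Primal feasibility: A x = b.

This gives the KKT block system:
  [ Q   A^T ] [ x     ]   [-c ]
  [ A    0  ] [ lambda ] = [ b ]

Solving the linear system:
  x*      = (-0.5722, 1.6342, 2.2626)
  lambda* = (-3.2968)
  f(x*)   = 12.1757

x* = (-0.5722, 1.6342, 2.2626), lambda* = (-3.2968)


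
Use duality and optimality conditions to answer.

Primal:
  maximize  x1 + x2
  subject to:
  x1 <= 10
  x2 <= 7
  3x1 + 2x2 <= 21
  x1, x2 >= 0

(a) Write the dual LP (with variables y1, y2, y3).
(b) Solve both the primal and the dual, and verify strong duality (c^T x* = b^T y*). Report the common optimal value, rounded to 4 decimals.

The standard primal-dual pair for 'max c^T x s.t. A x <= b, x >= 0' is:
  Dual:  min b^T y  s.t.  A^T y >= c,  y >= 0.

So the dual LP is:
  minimize  10y1 + 7y2 + 21y3
  subject to:
    y1 + 3y3 >= 1
    y2 + 2y3 >= 1
    y1, y2, y3 >= 0

Solving the primal: x* = (2.3333, 7).
  primal value c^T x* = 9.3333.
Solving the dual: y* = (0, 0.3333, 0.3333).
  dual value b^T y* = 9.3333.
Strong duality: c^T x* = b^T y*. Confirmed.

9.3333


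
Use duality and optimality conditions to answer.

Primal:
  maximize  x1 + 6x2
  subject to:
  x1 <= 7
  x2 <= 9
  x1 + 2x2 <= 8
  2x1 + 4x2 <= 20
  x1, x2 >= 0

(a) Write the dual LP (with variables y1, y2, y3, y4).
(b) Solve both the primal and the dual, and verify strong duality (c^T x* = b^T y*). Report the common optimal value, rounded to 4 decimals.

The standard primal-dual pair for 'max c^T x s.t. A x <= b, x >= 0' is:
  Dual:  min b^T y  s.t.  A^T y >= c,  y >= 0.

So the dual LP is:
  minimize  7y1 + 9y2 + 8y3 + 20y4
  subject to:
    y1 + y3 + 2y4 >= 1
    y2 + 2y3 + 4y4 >= 6
    y1, y2, y3, y4 >= 0

Solving the primal: x* = (0, 4).
  primal value c^T x* = 24.
Solving the dual: y* = (0, 0, 3, 0).
  dual value b^T y* = 24.
Strong duality: c^T x* = b^T y*. Confirmed.

24


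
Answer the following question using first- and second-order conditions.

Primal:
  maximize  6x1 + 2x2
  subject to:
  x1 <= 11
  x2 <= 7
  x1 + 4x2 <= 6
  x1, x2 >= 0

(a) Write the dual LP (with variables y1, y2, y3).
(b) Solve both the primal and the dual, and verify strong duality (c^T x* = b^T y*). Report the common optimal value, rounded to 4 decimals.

The standard primal-dual pair for 'max c^T x s.t. A x <= b, x >= 0' is:
  Dual:  min b^T y  s.t.  A^T y >= c,  y >= 0.

So the dual LP is:
  minimize  11y1 + 7y2 + 6y3
  subject to:
    y1 + y3 >= 6
    y2 + 4y3 >= 2
    y1, y2, y3 >= 0

Solving the primal: x* = (6, 0).
  primal value c^T x* = 36.
Solving the dual: y* = (0, 0, 6).
  dual value b^T y* = 36.
Strong duality: c^T x* = b^T y*. Confirmed.

36


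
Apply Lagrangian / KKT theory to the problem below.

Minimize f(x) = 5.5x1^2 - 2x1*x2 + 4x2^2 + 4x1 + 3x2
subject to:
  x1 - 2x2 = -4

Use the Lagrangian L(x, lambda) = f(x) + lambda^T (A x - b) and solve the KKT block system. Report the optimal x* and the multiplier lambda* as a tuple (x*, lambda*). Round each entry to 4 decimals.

Form the Lagrangian:
  L(x, lambda) = (1/2) x^T Q x + c^T x + lambda^T (A x - b)
Stationarity (grad_x L = 0): Q x + c + A^T lambda = 0.
Primal feasibility: A x = b.

This gives the KKT block system:
  [ Q   A^T ] [ x     ]   [-c ]
  [ A    0  ] [ lambda ] = [ b ]

Solving the linear system:
  x*      = (-0.8636, 1.5682)
  lambda* = (8.6364)
  f(x*)   = 17.8977

x* = (-0.8636, 1.5682), lambda* = (8.6364)


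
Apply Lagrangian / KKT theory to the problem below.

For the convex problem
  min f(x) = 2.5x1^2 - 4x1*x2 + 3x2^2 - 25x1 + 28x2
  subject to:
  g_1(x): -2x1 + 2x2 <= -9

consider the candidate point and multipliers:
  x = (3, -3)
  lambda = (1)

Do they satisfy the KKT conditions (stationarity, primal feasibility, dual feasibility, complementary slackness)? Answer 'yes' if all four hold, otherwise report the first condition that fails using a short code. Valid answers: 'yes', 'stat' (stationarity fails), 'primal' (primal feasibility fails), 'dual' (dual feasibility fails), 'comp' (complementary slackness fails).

Gradient of f: grad f(x) = Q x + c = (2, -2)
Constraint values g_i(x) = a_i^T x - b_i:
  g_1((3, -3)) = -3
Stationarity residual: grad f(x) + sum_i lambda_i a_i = (0, 0)
  -> stationarity OK
Primal feasibility (all g_i <= 0): OK
Dual feasibility (all lambda_i >= 0): OK
Complementary slackness (lambda_i * g_i(x) = 0 for all i): FAILS

Verdict: the first failing condition is complementary_slackness -> comp.

comp


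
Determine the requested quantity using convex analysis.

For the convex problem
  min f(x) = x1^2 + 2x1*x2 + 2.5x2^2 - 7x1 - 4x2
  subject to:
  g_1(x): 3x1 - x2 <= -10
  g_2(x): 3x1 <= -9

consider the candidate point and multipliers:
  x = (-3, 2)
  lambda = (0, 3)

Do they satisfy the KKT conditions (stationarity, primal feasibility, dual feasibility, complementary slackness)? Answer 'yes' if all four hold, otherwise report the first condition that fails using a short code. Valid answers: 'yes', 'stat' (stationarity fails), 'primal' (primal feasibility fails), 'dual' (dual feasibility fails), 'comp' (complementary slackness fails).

Gradient of f: grad f(x) = Q x + c = (-9, 0)
Constraint values g_i(x) = a_i^T x - b_i:
  g_1((-3, 2)) = -1
  g_2((-3, 2)) = 0
Stationarity residual: grad f(x) + sum_i lambda_i a_i = (0, 0)
  -> stationarity OK
Primal feasibility (all g_i <= 0): OK
Dual feasibility (all lambda_i >= 0): OK
Complementary slackness (lambda_i * g_i(x) = 0 for all i): OK

Verdict: yes, KKT holds.

yes


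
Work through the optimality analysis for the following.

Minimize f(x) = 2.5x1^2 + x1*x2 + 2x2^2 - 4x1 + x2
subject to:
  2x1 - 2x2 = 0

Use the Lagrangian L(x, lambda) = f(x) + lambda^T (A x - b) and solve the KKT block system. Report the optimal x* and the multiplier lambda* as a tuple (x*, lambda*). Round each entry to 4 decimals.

Form the Lagrangian:
  L(x, lambda) = (1/2) x^T Q x + c^T x + lambda^T (A x - b)
Stationarity (grad_x L = 0): Q x + c + A^T lambda = 0.
Primal feasibility: A x = b.

This gives the KKT block system:
  [ Q   A^T ] [ x     ]   [-c ]
  [ A    0  ] [ lambda ] = [ b ]

Solving the linear system:
  x*      = (0.2727, 0.2727)
  lambda* = (1.1818)
  f(x*)   = -0.4091

x* = (0.2727, 0.2727), lambda* = (1.1818)


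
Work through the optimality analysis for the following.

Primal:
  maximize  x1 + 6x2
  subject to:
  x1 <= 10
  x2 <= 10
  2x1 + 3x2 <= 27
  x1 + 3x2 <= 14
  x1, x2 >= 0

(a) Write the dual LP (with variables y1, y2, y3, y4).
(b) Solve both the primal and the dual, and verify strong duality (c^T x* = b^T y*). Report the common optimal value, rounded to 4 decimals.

The standard primal-dual pair for 'max c^T x s.t. A x <= b, x >= 0' is:
  Dual:  min b^T y  s.t.  A^T y >= c,  y >= 0.

So the dual LP is:
  minimize  10y1 + 10y2 + 27y3 + 14y4
  subject to:
    y1 + 2y3 + y4 >= 1
    y2 + 3y3 + 3y4 >= 6
    y1, y2, y3, y4 >= 0

Solving the primal: x* = (0, 4.6667).
  primal value c^T x* = 28.
Solving the dual: y* = (0, 0, 0, 2).
  dual value b^T y* = 28.
Strong duality: c^T x* = b^T y*. Confirmed.

28


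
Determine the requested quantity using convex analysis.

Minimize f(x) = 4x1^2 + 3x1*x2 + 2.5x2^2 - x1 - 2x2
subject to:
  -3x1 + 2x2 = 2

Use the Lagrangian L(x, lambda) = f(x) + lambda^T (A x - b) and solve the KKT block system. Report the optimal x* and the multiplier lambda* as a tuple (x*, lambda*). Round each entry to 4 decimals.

Form the Lagrangian:
  L(x, lambda) = (1/2) x^T Q x + c^T x + lambda^T (A x - b)
Stationarity (grad_x L = 0): Q x + c + A^T lambda = 0.
Primal feasibility: A x = b.

This gives the KKT block system:
  [ Q   A^T ] [ x     ]   [-c ]
  [ A    0  ] [ lambda ] = [ b ]

Solving the linear system:
  x*      = (-0.2301, 0.6549)
  lambda* = (-0.292)
  f(x*)   = -0.2478

x* = (-0.2301, 0.6549), lambda* = (-0.292)


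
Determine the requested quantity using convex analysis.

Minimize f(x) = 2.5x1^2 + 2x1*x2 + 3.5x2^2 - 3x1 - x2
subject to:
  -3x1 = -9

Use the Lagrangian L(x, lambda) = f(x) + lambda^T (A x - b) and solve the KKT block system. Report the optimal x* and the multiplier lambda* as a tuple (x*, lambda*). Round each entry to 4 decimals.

Form the Lagrangian:
  L(x, lambda) = (1/2) x^T Q x + c^T x + lambda^T (A x - b)
Stationarity (grad_x L = 0): Q x + c + A^T lambda = 0.
Primal feasibility: A x = b.

This gives the KKT block system:
  [ Q   A^T ] [ x     ]   [-c ]
  [ A    0  ] [ lambda ] = [ b ]

Solving the linear system:
  x*      = (3, -0.7143)
  lambda* = (3.5238)
  f(x*)   = 11.7143

x* = (3, -0.7143), lambda* = (3.5238)


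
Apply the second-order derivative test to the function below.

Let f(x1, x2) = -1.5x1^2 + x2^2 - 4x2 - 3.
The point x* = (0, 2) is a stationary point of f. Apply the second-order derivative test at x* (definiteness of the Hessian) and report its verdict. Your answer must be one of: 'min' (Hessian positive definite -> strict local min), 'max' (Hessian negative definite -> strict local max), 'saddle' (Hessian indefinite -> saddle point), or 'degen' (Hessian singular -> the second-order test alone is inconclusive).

Compute the Hessian H = grad^2 f:
  H = [[-3, 0], [0, 2]]
Verify stationarity: grad f(x*) = H x* + g = (0, 0).
Eigenvalues of H: -3, 2.
Eigenvalues have mixed signs, so H is indefinite -> x* is a saddle point.

saddle
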